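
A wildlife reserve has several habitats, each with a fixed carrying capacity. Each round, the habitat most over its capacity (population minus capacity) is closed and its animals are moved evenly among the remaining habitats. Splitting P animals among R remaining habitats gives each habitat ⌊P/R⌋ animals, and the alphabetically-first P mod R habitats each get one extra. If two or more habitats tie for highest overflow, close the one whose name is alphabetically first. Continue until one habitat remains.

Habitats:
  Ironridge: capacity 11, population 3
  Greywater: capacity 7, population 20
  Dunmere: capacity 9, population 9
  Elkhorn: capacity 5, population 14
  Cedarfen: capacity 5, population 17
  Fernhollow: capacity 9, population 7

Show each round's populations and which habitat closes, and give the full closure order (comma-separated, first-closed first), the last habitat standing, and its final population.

Closure order: Greywater, Cedarfen, Elkhorn, Dunmere, Fernhollow
Last habitat: Ironridge with 70 animals

Round 1: Cedarfen=17 Dunmere=9 Elkhorn=14 Fernhollow=7 Greywater=20 Ironridge=3 → close Greywater (overflow 13)
  20÷5 = 4 each, +1 to first 0
Round 2: Cedarfen=21 Dunmere=13 Elkhorn=18 Fernhollow=11 Ironridge=7 → close Cedarfen (overflow 16)
  21÷4 = 5 each, +1 to first 1
Round 3: Dunmere=19 Elkhorn=23 Fernhollow=16 Ironridge=12 → close Elkhorn (overflow 18)
  23÷3 = 7 each, +1 to first 2
Round 4: Dunmere=27 Fernhollow=24 Ironridge=19 → close Dunmere (overflow 18)
  27÷2 = 13 each, +1 to first 1
Round 5: Fernhollow=38 Ironridge=32 → close Fernhollow (overflow 29)
  38÷1 = 38 each, +1 to first 0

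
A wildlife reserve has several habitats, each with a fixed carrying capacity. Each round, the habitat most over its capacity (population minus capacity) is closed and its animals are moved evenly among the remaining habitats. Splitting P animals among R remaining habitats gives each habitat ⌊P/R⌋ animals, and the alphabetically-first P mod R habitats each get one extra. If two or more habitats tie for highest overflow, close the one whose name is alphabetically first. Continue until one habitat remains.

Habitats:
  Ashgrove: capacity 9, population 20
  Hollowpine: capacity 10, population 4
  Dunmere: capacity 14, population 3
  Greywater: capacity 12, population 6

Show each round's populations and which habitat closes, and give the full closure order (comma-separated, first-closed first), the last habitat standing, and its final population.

Round 1: Ashgrove=20 Dunmere=3 Greywater=6 Hollowpine=4 → close Ashgrove (overflow 11)
  20÷3 = 6 each, +1 to first 2
Round 2: Dunmere=10 Greywater=13 Hollowpine=10 → close Greywater (overflow 1)
  13÷2 = 6 each, +1 to first 1
Round 3: Dunmere=17 Hollowpine=16 → close Hollowpine (overflow 6)
  16÷1 = 16 each, +1 to first 0

Closure order: Ashgrove, Greywater, Hollowpine
Last habitat: Dunmere with 33 animals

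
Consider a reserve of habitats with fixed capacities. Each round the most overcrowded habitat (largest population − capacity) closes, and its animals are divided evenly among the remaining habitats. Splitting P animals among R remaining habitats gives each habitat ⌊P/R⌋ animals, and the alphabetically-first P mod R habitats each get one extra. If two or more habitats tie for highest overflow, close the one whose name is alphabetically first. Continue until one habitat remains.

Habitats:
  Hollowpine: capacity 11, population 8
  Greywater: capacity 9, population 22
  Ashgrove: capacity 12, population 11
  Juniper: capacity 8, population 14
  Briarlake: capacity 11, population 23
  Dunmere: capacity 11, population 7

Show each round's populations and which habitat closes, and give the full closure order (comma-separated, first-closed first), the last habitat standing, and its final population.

Closure order: Greywater, Briarlake, Juniper, Ashgrove, Hollowpine
Last habitat: Dunmere with 85 animals

Round 1: Ashgrove=11 Briarlake=23 Dunmere=7 Greywater=22 Hollowpine=8 Juniper=14 → close Greywater (overflow 13)
  22÷5 = 4 each, +1 to first 2
Round 2: Ashgrove=16 Briarlake=28 Dunmere=11 Hollowpine=12 Juniper=18 → close Briarlake (overflow 17)
  28÷4 = 7 each, +1 to first 0
Round 3: Ashgrove=23 Dunmere=18 Hollowpine=19 Juniper=25 → close Juniper (overflow 17)
  25÷3 = 8 each, +1 to first 1
Round 4: Ashgrove=32 Dunmere=26 Hollowpine=27 → close Ashgrove (overflow 20)
  32÷2 = 16 each, +1 to first 0
Round 5: Dunmere=42 Hollowpine=43 → close Hollowpine (overflow 32)
  43÷1 = 43 each, +1 to first 0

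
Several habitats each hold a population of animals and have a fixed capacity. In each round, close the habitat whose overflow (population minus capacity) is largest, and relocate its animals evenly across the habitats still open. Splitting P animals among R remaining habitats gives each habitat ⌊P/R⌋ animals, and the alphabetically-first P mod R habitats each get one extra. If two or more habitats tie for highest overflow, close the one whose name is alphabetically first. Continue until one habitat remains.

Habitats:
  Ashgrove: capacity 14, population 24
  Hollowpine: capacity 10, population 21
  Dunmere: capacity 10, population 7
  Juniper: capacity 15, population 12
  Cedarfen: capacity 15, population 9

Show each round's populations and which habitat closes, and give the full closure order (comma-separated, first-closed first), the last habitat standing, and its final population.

Round 1: Ashgrove=24 Cedarfen=9 Dunmere=7 Hollowpine=21 Juniper=12 → close Hollowpine (overflow 11)
  21÷4 = 5 each, +1 to first 1
Round 2: Ashgrove=30 Cedarfen=14 Dunmere=12 Juniper=17 → close Ashgrove (overflow 16)
  30÷3 = 10 each, +1 to first 0
Round 3: Cedarfen=24 Dunmere=22 Juniper=27 → close Dunmere (overflow 12)
  22÷2 = 11 each, +1 to first 0
Round 4: Cedarfen=35 Juniper=38 → close Juniper (overflow 23)
  38÷1 = 38 each, +1 to first 0

Closure order: Hollowpine, Ashgrove, Dunmere, Juniper
Last habitat: Cedarfen with 73 animals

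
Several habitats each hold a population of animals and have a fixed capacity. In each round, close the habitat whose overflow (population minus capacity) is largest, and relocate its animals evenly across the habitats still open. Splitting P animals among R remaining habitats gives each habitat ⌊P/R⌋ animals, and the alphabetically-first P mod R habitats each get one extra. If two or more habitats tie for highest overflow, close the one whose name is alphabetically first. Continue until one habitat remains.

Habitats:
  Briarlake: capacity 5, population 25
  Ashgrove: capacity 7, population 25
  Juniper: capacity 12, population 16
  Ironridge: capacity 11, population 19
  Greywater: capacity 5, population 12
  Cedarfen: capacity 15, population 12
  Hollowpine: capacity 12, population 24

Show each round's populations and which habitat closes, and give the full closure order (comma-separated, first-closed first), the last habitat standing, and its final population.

Closure order: Briarlake, Ashgrove, Hollowpine, Greywater, Ironridge, Juniper
Last habitat: Cedarfen with 133 animals

Round 1: Ashgrove=25 Briarlake=25 Cedarfen=12 Greywater=12 Hollowpine=24 Ironridge=19 Juniper=16 → close Briarlake (overflow 20)
  25÷6 = 4 each, +1 to first 1
Round 2: Ashgrove=30 Cedarfen=16 Greywater=16 Hollowpine=28 Ironridge=23 Juniper=20 → close Ashgrove (overflow 23)
  30÷5 = 6 each, +1 to first 0
Round 3: Cedarfen=22 Greywater=22 Hollowpine=34 Ironridge=29 Juniper=26 → close Hollowpine (overflow 22)
  34÷4 = 8 each, +1 to first 2
Round 4: Cedarfen=31 Greywater=31 Ironridge=37 Juniper=34 → close Greywater (overflow 26)
  31÷3 = 10 each, +1 to first 1
Round 5: Cedarfen=42 Ironridge=47 Juniper=44 → close Ironridge (overflow 36)
  47÷2 = 23 each, +1 to first 1
Round 6: Cedarfen=66 Juniper=67 → close Juniper (overflow 55)
  67÷1 = 67 each, +1 to first 0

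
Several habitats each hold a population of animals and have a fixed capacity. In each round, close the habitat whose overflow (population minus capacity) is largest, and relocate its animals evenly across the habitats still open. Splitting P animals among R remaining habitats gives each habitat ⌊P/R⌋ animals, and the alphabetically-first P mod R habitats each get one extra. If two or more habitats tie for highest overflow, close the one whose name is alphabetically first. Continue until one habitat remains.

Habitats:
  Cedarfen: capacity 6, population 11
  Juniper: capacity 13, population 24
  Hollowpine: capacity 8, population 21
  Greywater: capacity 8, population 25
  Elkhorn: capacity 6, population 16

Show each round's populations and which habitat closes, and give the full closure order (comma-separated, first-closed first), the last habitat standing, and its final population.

Round 1: Cedarfen=11 Elkhorn=16 Greywater=25 Hollowpine=21 Juniper=24 → close Greywater (overflow 17)
  25÷4 = 6 each, +1 to first 1
Round 2: Cedarfen=18 Elkhorn=22 Hollowpine=27 Juniper=30 → close Hollowpine (overflow 19)
  27÷3 = 9 each, +1 to first 0
Round 3: Cedarfen=27 Elkhorn=31 Juniper=39 → close Juniper (overflow 26)
  39÷2 = 19 each, +1 to first 1
Round 4: Cedarfen=47 Elkhorn=50 → close Elkhorn (overflow 44)
  50÷1 = 50 each, +1 to first 0

Closure order: Greywater, Hollowpine, Juniper, Elkhorn
Last habitat: Cedarfen with 97 animals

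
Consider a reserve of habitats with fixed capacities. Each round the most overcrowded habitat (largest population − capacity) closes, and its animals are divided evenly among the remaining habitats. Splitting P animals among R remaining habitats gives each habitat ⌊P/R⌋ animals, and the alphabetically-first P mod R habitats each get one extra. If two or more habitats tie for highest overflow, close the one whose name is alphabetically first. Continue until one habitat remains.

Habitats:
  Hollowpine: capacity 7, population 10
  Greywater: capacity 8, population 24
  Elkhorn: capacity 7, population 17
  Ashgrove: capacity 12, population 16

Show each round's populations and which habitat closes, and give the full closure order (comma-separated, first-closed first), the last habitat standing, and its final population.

Round 1: Ashgrove=16 Elkhorn=17 Greywater=24 Hollowpine=10 → close Greywater (overflow 16)
  24÷3 = 8 each, +1 to first 0
Round 2: Ashgrove=24 Elkhorn=25 Hollowpine=18 → close Elkhorn (overflow 18)
  25÷2 = 12 each, +1 to first 1
Round 3: Ashgrove=37 Hollowpine=30 → close Ashgrove (overflow 25)
  37÷1 = 37 each, +1 to first 0

Closure order: Greywater, Elkhorn, Ashgrove
Last habitat: Hollowpine with 67 animals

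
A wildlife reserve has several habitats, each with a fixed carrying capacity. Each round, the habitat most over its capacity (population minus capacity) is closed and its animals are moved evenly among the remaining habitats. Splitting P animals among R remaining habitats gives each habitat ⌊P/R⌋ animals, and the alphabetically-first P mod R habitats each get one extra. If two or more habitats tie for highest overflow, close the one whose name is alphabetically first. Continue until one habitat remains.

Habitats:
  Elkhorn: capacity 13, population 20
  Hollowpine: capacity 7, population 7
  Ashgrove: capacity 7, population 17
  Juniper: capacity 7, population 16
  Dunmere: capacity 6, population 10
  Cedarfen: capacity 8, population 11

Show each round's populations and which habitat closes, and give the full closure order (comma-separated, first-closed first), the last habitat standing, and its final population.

Closure order: Ashgrove, Juniper, Elkhorn, Cedarfen, Dunmere
Last habitat: Hollowpine with 81 animals

Round 1: Ashgrove=17 Cedarfen=11 Dunmere=10 Elkhorn=20 Hollowpine=7 Juniper=16 → close Ashgrove (overflow 10)
  17÷5 = 3 each, +1 to first 2
Round 2: Cedarfen=15 Dunmere=14 Elkhorn=23 Hollowpine=10 Juniper=19 → close Juniper (overflow 12)
  19÷4 = 4 each, +1 to first 3
Round 3: Cedarfen=20 Dunmere=19 Elkhorn=28 Hollowpine=14 → close Elkhorn (overflow 15)
  28÷3 = 9 each, +1 to first 1
Round 4: Cedarfen=30 Dunmere=28 Hollowpine=23 → close Cedarfen (overflow 22)
  30÷2 = 15 each, +1 to first 0
Round 5: Dunmere=43 Hollowpine=38 → close Dunmere (overflow 37)
  43÷1 = 43 each, +1 to first 0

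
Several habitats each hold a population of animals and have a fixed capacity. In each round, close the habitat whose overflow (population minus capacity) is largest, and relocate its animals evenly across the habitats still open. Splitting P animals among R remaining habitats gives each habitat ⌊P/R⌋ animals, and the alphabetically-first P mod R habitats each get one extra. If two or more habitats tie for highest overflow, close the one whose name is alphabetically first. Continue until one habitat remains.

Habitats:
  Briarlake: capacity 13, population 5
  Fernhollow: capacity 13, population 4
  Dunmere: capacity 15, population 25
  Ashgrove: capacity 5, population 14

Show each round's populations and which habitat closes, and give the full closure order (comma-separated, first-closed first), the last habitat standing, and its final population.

Round 1: Ashgrove=14 Briarlake=5 Dunmere=25 Fernhollow=4 → close Dunmere (overflow 10)
  25÷3 = 8 each, +1 to first 1
Round 2: Ashgrove=23 Briarlake=13 Fernhollow=12 → close Ashgrove (overflow 18)
  23÷2 = 11 each, +1 to first 1
Round 3: Briarlake=25 Fernhollow=23 → close Briarlake (overflow 12)
  25÷1 = 25 each, +1 to first 0

Closure order: Dunmere, Ashgrove, Briarlake
Last habitat: Fernhollow with 48 animals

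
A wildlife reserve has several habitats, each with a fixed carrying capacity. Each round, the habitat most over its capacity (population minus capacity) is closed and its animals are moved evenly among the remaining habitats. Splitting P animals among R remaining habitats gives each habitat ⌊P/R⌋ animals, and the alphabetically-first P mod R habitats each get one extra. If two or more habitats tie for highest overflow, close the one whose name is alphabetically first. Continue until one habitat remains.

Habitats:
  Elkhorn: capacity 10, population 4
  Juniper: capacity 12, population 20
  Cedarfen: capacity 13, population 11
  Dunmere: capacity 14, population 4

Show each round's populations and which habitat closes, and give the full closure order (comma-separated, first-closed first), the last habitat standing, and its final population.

Closure order: Juniper, Cedarfen, Elkhorn
Last habitat: Dunmere with 39 animals

Round 1: Cedarfen=11 Dunmere=4 Elkhorn=4 Juniper=20 → close Juniper (overflow 8)
  20÷3 = 6 each, +1 to first 2
Round 2: Cedarfen=18 Dunmere=11 Elkhorn=10 → close Cedarfen (overflow 5)
  18÷2 = 9 each, +1 to first 0
Round 3: Dunmere=20 Elkhorn=19 → close Elkhorn (overflow 9)
  19÷1 = 19 each, +1 to first 0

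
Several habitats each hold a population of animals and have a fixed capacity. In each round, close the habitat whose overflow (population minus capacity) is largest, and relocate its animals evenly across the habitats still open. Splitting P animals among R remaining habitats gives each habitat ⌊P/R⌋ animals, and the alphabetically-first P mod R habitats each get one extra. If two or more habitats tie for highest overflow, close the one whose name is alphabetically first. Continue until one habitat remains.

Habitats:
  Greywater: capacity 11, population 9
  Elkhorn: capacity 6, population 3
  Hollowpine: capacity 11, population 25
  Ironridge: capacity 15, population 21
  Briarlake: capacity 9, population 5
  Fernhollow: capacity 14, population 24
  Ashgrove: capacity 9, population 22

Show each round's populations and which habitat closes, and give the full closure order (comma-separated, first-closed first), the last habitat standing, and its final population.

Closure order: Hollowpine, Ashgrove, Fernhollow, Ironridge, Briarlake, Elkhorn
Last habitat: Greywater with 109 animals

Round 1: Ashgrove=22 Briarlake=5 Elkhorn=3 Fernhollow=24 Greywater=9 Hollowpine=25 Ironridge=21 → close Hollowpine (overflow 14)
  25÷6 = 4 each, +1 to first 1
Round 2: Ashgrove=27 Briarlake=9 Elkhorn=7 Fernhollow=28 Greywater=13 Ironridge=25 → close Ashgrove (overflow 18)
  27÷5 = 5 each, +1 to first 2
Round 3: Briarlake=15 Elkhorn=13 Fernhollow=33 Greywater=18 Ironridge=30 → close Fernhollow (overflow 19)
  33÷4 = 8 each, +1 to first 1
Round 4: Briarlake=24 Elkhorn=21 Greywater=26 Ironridge=38 → close Ironridge (overflow 23)
  38÷3 = 12 each, +1 to first 2
Round 5: Briarlake=37 Elkhorn=34 Greywater=38 → close Briarlake (overflow 28)
  37÷2 = 18 each, +1 to first 1
Round 6: Elkhorn=53 Greywater=56 → close Elkhorn (overflow 47)
  53÷1 = 53 each, +1 to first 0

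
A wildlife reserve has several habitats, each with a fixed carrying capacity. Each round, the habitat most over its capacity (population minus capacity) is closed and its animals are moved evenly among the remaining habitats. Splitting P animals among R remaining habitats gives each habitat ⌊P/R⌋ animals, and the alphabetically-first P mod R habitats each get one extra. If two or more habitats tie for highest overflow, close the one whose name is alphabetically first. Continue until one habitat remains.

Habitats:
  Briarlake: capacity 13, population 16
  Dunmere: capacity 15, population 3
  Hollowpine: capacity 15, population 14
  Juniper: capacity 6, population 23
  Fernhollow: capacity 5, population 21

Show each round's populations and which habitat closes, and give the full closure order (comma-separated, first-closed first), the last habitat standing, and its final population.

Round 1: Briarlake=16 Dunmere=3 Fernhollow=21 Hollowpine=14 Juniper=23 → close Juniper (overflow 17)
  23÷4 = 5 each, +1 to first 3
Round 2: Briarlake=22 Dunmere=9 Fernhollow=27 Hollowpine=19 → close Fernhollow (overflow 22)
  27÷3 = 9 each, +1 to first 0
Round 3: Briarlake=31 Dunmere=18 Hollowpine=28 → close Briarlake (overflow 18)
  31÷2 = 15 each, +1 to first 1
Round 4: Dunmere=34 Hollowpine=43 → close Hollowpine (overflow 28)
  43÷1 = 43 each, +1 to first 0

Closure order: Juniper, Fernhollow, Briarlake, Hollowpine
Last habitat: Dunmere with 77 animals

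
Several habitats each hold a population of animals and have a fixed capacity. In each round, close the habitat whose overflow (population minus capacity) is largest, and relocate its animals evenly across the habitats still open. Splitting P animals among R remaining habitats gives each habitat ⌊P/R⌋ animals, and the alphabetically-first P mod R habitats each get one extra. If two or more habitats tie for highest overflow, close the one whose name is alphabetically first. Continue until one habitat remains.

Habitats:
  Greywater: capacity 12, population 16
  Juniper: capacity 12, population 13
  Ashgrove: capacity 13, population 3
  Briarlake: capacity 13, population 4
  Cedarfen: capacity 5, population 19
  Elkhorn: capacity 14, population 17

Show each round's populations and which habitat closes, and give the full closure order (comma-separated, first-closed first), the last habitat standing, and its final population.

Round 1: Ashgrove=3 Briarlake=4 Cedarfen=19 Elkhorn=17 Greywater=16 Juniper=13 → close Cedarfen (overflow 14)
  19÷5 = 3 each, +1 to first 4
Round 2: Ashgrove=7 Briarlake=8 Elkhorn=21 Greywater=20 Juniper=16 → close Greywater (overflow 8)
  20÷4 = 5 each, +1 to first 0
Round 3: Ashgrove=12 Briarlake=13 Elkhorn=26 Juniper=21 → close Elkhorn (overflow 12)
  26÷3 = 8 each, +1 to first 2
Round 4: Ashgrove=21 Briarlake=22 Juniper=29 → close Juniper (overflow 17)
  29÷2 = 14 each, +1 to first 1
Round 5: Ashgrove=36 Briarlake=36 → close Ashgrove (overflow 23)
  36÷1 = 36 each, +1 to first 0

Closure order: Cedarfen, Greywater, Elkhorn, Juniper, Ashgrove
Last habitat: Briarlake with 72 animals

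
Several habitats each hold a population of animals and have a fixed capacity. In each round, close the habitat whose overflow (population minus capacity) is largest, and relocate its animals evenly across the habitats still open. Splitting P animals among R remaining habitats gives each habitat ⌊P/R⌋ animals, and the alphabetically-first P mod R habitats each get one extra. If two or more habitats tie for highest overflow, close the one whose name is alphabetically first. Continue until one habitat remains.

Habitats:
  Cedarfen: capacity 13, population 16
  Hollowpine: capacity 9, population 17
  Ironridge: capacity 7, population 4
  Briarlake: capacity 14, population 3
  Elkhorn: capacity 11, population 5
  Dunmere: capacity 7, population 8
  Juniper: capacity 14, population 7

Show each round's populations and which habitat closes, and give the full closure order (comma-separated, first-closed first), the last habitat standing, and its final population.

Closure order: Hollowpine, Cedarfen, Dunmere, Ironridge, Elkhorn, Briarlake
Last habitat: Juniper with 60 animals

Round 1: Briarlake=3 Cedarfen=16 Dunmere=8 Elkhorn=5 Hollowpine=17 Ironridge=4 Juniper=7 → close Hollowpine (overflow 8)
  17÷6 = 2 each, +1 to first 5
Round 2: Briarlake=6 Cedarfen=19 Dunmere=11 Elkhorn=8 Ironridge=7 Juniper=9 → close Cedarfen (overflow 6)
  19÷5 = 3 each, +1 to first 4
Round 3: Briarlake=10 Dunmere=15 Elkhorn=12 Ironridge=11 Juniper=12 → close Dunmere (overflow 8)
  15÷4 = 3 each, +1 to first 3
Round 4: Briarlake=14 Elkhorn=16 Ironridge=15 Juniper=15 → close Ironridge (overflow 8)
  15÷3 = 5 each, +1 to first 0
Round 5: Briarlake=19 Elkhorn=21 Juniper=20 → close Elkhorn (overflow 10)
  21÷2 = 10 each, +1 to first 1
Round 6: Briarlake=30 Juniper=30 → close Briarlake (overflow 16)
  30÷1 = 30 each, +1 to first 0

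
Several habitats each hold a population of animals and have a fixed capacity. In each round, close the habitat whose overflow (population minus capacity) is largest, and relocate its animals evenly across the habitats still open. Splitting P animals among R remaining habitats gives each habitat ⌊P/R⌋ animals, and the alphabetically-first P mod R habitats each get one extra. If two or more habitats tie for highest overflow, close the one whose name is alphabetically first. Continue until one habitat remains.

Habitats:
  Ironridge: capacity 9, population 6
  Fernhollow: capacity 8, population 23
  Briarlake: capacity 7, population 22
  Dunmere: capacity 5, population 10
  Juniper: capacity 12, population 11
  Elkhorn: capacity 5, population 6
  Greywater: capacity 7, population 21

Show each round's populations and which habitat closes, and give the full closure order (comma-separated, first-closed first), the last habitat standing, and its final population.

Closure order: Briarlake, Fernhollow, Greywater, Dunmere, Elkhorn, Juniper
Last habitat: Ironridge with 99 animals

Round 1: Briarlake=22 Dunmere=10 Elkhorn=6 Fernhollow=23 Greywater=21 Ironridge=6 Juniper=11 → close Briarlake (overflow 15)
  22÷6 = 3 each, +1 to first 4
Round 2: Dunmere=14 Elkhorn=10 Fernhollow=27 Greywater=25 Ironridge=9 Juniper=14 → close Fernhollow (overflow 19)
  27÷5 = 5 each, +1 to first 2
Round 3: Dunmere=20 Elkhorn=16 Greywater=30 Ironridge=14 Juniper=19 → close Greywater (overflow 23)
  30÷4 = 7 each, +1 to first 2
Round 4: Dunmere=28 Elkhorn=24 Ironridge=21 Juniper=26 → close Dunmere (overflow 23)
  28÷3 = 9 each, +1 to first 1
Round 5: Elkhorn=34 Ironridge=30 Juniper=35 → close Elkhorn (overflow 29)
  34÷2 = 17 each, +1 to first 0
Round 6: Ironridge=47 Juniper=52 → close Juniper (overflow 40)
  52÷1 = 52 each, +1 to first 0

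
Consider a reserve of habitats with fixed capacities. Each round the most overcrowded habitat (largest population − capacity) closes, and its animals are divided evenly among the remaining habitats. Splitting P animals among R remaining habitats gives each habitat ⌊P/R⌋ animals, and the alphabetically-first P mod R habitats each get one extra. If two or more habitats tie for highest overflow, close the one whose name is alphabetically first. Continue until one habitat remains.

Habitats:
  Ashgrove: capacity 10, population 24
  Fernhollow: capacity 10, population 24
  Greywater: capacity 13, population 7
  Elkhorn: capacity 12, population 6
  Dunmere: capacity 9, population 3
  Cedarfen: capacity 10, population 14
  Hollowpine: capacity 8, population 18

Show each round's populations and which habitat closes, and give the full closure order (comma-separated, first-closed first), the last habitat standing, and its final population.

Round 1: Ashgrove=24 Cedarfen=14 Dunmere=3 Elkhorn=6 Fernhollow=24 Greywater=7 Hollowpine=18 → close Ashgrove (overflow 14)
  24÷6 = 4 each, +1 to first 0
Round 2: Cedarfen=18 Dunmere=7 Elkhorn=10 Fernhollow=28 Greywater=11 Hollowpine=22 → close Fernhollow (overflow 18)
  28÷5 = 5 each, +1 to first 3
Round 3: Cedarfen=24 Dunmere=13 Elkhorn=16 Greywater=16 Hollowpine=27 → close Hollowpine (overflow 19)
  27÷4 = 6 each, +1 to first 3
Round 4: Cedarfen=31 Dunmere=20 Elkhorn=23 Greywater=22 → close Cedarfen (overflow 21)
  31÷3 = 10 each, +1 to first 1
Round 5: Dunmere=31 Elkhorn=33 Greywater=32 → close Dunmere (overflow 22)
  31÷2 = 15 each, +1 to first 1
Round 6: Elkhorn=49 Greywater=47 → close Elkhorn (overflow 37)
  49÷1 = 49 each, +1 to first 0

Closure order: Ashgrove, Fernhollow, Hollowpine, Cedarfen, Dunmere, Elkhorn
Last habitat: Greywater with 96 animals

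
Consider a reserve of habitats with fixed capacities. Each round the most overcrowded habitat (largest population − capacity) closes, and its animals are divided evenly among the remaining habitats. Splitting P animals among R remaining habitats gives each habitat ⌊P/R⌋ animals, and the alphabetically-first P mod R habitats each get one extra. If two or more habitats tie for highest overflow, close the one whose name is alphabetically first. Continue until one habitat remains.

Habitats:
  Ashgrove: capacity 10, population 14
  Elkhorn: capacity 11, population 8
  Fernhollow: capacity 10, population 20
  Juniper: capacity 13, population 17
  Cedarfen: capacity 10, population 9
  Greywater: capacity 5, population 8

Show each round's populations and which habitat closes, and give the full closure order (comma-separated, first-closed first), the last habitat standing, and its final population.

Round 1: Ashgrove=14 Cedarfen=9 Elkhorn=8 Fernhollow=20 Greywater=8 Juniper=17 → close Fernhollow (overflow 10)
  20÷5 = 4 each, +1 to first 0
Round 2: Ashgrove=18 Cedarfen=13 Elkhorn=12 Greywater=12 Juniper=21 → close Ashgrove (overflow 8)
  18÷4 = 4 each, +1 to first 2
Round 3: Cedarfen=18 Elkhorn=17 Greywater=16 Juniper=25 → close Juniper (overflow 12)
  25÷3 = 8 each, +1 to first 1
Round 4: Cedarfen=27 Elkhorn=25 Greywater=24 → close Greywater (overflow 19)
  24÷2 = 12 each, +1 to first 0
Round 5: Cedarfen=39 Elkhorn=37 → close Cedarfen (overflow 29)
  39÷1 = 39 each, +1 to first 0

Closure order: Fernhollow, Ashgrove, Juniper, Greywater, Cedarfen
Last habitat: Elkhorn with 76 animals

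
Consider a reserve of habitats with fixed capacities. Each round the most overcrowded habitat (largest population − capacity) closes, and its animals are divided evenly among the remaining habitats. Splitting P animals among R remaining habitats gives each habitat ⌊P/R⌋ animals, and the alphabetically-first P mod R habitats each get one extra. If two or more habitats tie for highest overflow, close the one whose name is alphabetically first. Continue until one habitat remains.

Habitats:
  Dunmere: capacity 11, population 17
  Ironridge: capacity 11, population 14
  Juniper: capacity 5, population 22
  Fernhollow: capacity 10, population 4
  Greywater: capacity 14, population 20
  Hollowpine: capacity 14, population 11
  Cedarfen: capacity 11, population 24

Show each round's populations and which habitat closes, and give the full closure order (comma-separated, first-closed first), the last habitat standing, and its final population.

Round 1: Cedarfen=24 Dunmere=17 Fernhollow=4 Greywater=20 Hollowpine=11 Ironridge=14 Juniper=22 → close Juniper (overflow 17)
  22÷6 = 3 each, +1 to first 4
Round 2: Cedarfen=28 Dunmere=21 Fernhollow=8 Greywater=24 Hollowpine=14 Ironridge=17 → close Cedarfen (overflow 17)
  28÷5 = 5 each, +1 to first 3
Round 3: Dunmere=27 Fernhollow=14 Greywater=30 Hollowpine=19 Ironridge=22 → close Dunmere (overflow 16)
  27÷4 = 6 each, +1 to first 3
Round 4: Fernhollow=21 Greywater=37 Hollowpine=26 Ironridge=28 → close Greywater (overflow 23)
  37÷3 = 12 each, +1 to first 1
Round 5: Fernhollow=34 Hollowpine=38 Ironridge=40 → close Ironridge (overflow 29)
  40÷2 = 20 each, +1 to first 0
Round 6: Fernhollow=54 Hollowpine=58 → close Fernhollow (overflow 44)
  54÷1 = 54 each, +1 to first 0

Closure order: Juniper, Cedarfen, Dunmere, Greywater, Ironridge, Fernhollow
Last habitat: Hollowpine with 112 animals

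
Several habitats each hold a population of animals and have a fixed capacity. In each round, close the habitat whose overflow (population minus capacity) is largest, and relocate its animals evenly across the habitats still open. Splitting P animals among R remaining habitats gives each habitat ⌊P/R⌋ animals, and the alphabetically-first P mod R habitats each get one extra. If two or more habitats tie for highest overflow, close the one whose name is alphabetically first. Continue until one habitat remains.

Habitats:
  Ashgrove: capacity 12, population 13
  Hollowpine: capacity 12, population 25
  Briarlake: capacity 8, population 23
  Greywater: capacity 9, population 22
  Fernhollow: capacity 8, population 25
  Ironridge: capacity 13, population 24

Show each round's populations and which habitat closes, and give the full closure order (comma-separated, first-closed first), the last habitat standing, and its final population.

Closure order: Fernhollow, Briarlake, Greywater, Hollowpine, Ironridge
Last habitat: Ashgrove with 132 animals

Round 1: Ashgrove=13 Briarlake=23 Fernhollow=25 Greywater=22 Hollowpine=25 Ironridge=24 → close Fernhollow (overflow 17)
  25÷5 = 5 each, +1 to first 0
Round 2: Ashgrove=18 Briarlake=28 Greywater=27 Hollowpine=30 Ironridge=29 → close Briarlake (overflow 20)
  28÷4 = 7 each, +1 to first 0
Round 3: Ashgrove=25 Greywater=34 Hollowpine=37 Ironridge=36 → close Greywater (overflow 25)
  34÷3 = 11 each, +1 to first 1
Round 4: Ashgrove=37 Hollowpine=48 Ironridge=47 → close Hollowpine (overflow 36)
  48÷2 = 24 each, +1 to first 0
Round 5: Ashgrove=61 Ironridge=71 → close Ironridge (overflow 58)
  71÷1 = 71 each, +1 to first 0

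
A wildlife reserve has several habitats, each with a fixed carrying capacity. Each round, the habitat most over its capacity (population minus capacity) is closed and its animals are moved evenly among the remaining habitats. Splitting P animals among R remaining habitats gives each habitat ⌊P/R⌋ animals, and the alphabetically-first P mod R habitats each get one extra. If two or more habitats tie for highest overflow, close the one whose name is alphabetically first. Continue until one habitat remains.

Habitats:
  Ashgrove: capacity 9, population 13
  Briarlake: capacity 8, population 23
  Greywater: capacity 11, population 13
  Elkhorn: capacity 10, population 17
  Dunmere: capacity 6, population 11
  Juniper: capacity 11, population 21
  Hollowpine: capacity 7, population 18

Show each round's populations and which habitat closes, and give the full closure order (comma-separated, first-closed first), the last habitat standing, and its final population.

Round 1: Ashgrove=13 Briarlake=23 Dunmere=11 Elkhorn=17 Greywater=13 Hollowpine=18 Juniper=21 → close Briarlake (overflow 15)
  23÷6 = 3 each, +1 to first 5
Round 2: Ashgrove=17 Dunmere=15 Elkhorn=21 Greywater=17 Hollowpine=22 Juniper=24 → close Hollowpine (overflow 15)
  22÷5 = 4 each, +1 to first 2
Round 3: Ashgrove=22 Dunmere=20 Elkhorn=25 Greywater=21 Juniper=28 → close Juniper (overflow 17)
  28÷4 = 7 each, +1 to first 0
Round 4: Ashgrove=29 Dunmere=27 Elkhorn=32 Greywater=28 → close Elkhorn (overflow 22)
  32÷3 = 10 each, +1 to first 2
Round 5: Ashgrove=40 Dunmere=38 Greywater=38 → close Dunmere (overflow 32)
  38÷2 = 19 each, +1 to first 0
Round 6: Ashgrove=59 Greywater=57 → close Ashgrove (overflow 50)
  59÷1 = 59 each, +1 to first 0

Closure order: Briarlake, Hollowpine, Juniper, Elkhorn, Dunmere, Ashgrove
Last habitat: Greywater with 116 animals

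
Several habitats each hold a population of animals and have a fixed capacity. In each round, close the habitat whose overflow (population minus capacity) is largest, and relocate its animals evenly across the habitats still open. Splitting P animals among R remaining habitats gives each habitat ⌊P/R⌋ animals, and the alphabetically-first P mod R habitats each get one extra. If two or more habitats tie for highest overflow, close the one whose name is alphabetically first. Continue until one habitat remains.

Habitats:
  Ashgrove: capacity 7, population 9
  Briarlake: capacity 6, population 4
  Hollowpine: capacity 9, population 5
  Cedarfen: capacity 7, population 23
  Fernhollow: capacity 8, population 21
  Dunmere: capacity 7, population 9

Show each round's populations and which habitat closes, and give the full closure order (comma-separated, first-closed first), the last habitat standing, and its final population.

Round 1: Ashgrove=9 Briarlake=4 Cedarfen=23 Dunmere=9 Fernhollow=21 Hollowpine=5 → close Cedarfen (overflow 16)
  23÷5 = 4 each, +1 to first 3
Round 2: Ashgrove=14 Briarlake=9 Dunmere=14 Fernhollow=25 Hollowpine=9 → close Fernhollow (overflow 17)
  25÷4 = 6 each, +1 to first 1
Round 3: Ashgrove=21 Briarlake=15 Dunmere=20 Hollowpine=15 → close Ashgrove (overflow 14)
  21÷3 = 7 each, +1 to first 0
Round 4: Briarlake=22 Dunmere=27 Hollowpine=22 → close Dunmere (overflow 20)
  27÷2 = 13 each, +1 to first 1
Round 5: Briarlake=36 Hollowpine=35 → close Briarlake (overflow 30)
  36÷1 = 36 each, +1 to first 0

Closure order: Cedarfen, Fernhollow, Ashgrove, Dunmere, Briarlake
Last habitat: Hollowpine with 71 animals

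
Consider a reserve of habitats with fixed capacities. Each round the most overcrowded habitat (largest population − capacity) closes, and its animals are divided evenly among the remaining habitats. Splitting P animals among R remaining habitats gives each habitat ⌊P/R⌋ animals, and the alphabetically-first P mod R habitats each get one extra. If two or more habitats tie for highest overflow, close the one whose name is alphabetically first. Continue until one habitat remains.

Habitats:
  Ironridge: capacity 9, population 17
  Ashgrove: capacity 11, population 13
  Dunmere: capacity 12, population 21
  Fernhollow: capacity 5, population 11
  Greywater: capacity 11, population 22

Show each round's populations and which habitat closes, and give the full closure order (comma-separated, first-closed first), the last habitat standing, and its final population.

Round 1: Ashgrove=13 Dunmere=21 Fernhollow=11 Greywater=22 Ironridge=17 → close Greywater (overflow 11)
  22÷4 = 5 each, +1 to first 2
Round 2: Ashgrove=19 Dunmere=27 Fernhollow=16 Ironridge=22 → close Dunmere (overflow 15)
  27÷3 = 9 each, +1 to first 0
Round 3: Ashgrove=28 Fernhollow=25 Ironridge=31 → close Ironridge (overflow 22)
  31÷2 = 15 each, +1 to first 1
Round 4: Ashgrove=44 Fernhollow=40 → close Fernhollow (overflow 35)
  40÷1 = 40 each, +1 to first 0

Closure order: Greywater, Dunmere, Ironridge, Fernhollow
Last habitat: Ashgrove with 84 animals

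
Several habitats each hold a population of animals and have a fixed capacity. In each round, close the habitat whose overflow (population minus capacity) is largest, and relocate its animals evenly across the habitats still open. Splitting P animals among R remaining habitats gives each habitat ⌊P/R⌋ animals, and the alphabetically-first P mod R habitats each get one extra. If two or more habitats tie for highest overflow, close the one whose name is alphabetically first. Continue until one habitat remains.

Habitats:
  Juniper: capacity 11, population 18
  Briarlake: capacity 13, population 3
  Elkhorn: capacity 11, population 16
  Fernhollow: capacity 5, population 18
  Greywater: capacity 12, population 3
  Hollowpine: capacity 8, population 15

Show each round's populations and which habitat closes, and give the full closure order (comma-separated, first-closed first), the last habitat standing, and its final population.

Round 1: Briarlake=3 Elkhorn=16 Fernhollow=18 Greywater=3 Hollowpine=15 Juniper=18 → close Fernhollow (overflow 13)
  18÷5 = 3 each, +1 to first 3
Round 2: Briarlake=7 Elkhorn=20 Greywater=7 Hollowpine=18 Juniper=21 → close Hollowpine (overflow 10)
  18÷4 = 4 each, +1 to first 2
Round 3: Briarlake=12 Elkhorn=25 Greywater=11 Juniper=25 → close Elkhorn (overflow 14)
  25÷3 = 8 each, +1 to first 1
Round 4: Briarlake=21 Greywater=19 Juniper=33 → close Juniper (overflow 22)
  33÷2 = 16 each, +1 to first 1
Round 5: Briarlake=38 Greywater=35 → close Briarlake (overflow 25)
  38÷1 = 38 each, +1 to first 0

Closure order: Fernhollow, Hollowpine, Elkhorn, Juniper, Briarlake
Last habitat: Greywater with 73 animals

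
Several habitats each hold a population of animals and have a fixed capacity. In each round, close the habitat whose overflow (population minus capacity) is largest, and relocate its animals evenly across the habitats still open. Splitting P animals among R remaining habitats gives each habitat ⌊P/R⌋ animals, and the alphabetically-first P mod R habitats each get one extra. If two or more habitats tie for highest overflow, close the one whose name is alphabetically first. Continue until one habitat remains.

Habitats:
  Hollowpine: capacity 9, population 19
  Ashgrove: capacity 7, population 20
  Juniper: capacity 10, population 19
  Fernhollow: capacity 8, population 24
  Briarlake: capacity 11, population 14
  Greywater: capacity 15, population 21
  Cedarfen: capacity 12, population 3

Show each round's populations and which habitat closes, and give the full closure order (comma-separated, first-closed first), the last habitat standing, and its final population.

Closure order: Fernhollow, Ashgrove, Hollowpine, Juniper, Greywater, Briarlake
Last habitat: Cedarfen with 120 animals

Round 1: Ashgrove=20 Briarlake=14 Cedarfen=3 Fernhollow=24 Greywater=21 Hollowpine=19 Juniper=19 → close Fernhollow (overflow 16)
  24÷6 = 4 each, +1 to first 0
Round 2: Ashgrove=24 Briarlake=18 Cedarfen=7 Greywater=25 Hollowpine=23 Juniper=23 → close Ashgrove (overflow 17)
  24÷5 = 4 each, +1 to first 4
Round 3: Briarlake=23 Cedarfen=12 Greywater=30 Hollowpine=28 Juniper=27 → close Hollowpine (overflow 19)
  28÷4 = 7 each, +1 to first 0
Round 4: Briarlake=30 Cedarfen=19 Greywater=37 Juniper=34 → close Juniper (overflow 24)
  34÷3 = 11 each, +1 to first 1
Round 5: Briarlake=42 Cedarfen=30 Greywater=48 → close Greywater (overflow 33)
  48÷2 = 24 each, +1 to first 0
Round 6: Briarlake=66 Cedarfen=54 → close Briarlake (overflow 55)
  66÷1 = 66 each, +1 to first 0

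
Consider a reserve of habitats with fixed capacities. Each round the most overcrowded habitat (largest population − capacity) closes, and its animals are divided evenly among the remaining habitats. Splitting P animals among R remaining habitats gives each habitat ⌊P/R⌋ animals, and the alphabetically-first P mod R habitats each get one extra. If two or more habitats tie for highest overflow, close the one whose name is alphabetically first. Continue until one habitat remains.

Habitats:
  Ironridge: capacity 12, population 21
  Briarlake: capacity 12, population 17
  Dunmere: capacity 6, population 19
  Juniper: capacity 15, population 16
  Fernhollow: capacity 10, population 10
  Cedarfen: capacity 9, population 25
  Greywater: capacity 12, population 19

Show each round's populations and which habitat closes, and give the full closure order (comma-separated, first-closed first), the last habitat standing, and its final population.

Closure order: Cedarfen, Dunmere, Ironridge, Briarlake, Greywater, Fernhollow
Last habitat: Juniper with 127 animals

Round 1: Briarlake=17 Cedarfen=25 Dunmere=19 Fernhollow=10 Greywater=19 Ironridge=21 Juniper=16 → close Cedarfen (overflow 16)
  25÷6 = 4 each, +1 to first 1
Round 2: Briarlake=22 Dunmere=23 Fernhollow=14 Greywater=23 Ironridge=25 Juniper=20 → close Dunmere (overflow 17)
  23÷5 = 4 each, +1 to first 3
Round 3: Briarlake=27 Fernhollow=19 Greywater=28 Ironridge=29 Juniper=24 → close Ironridge (overflow 17)
  29÷4 = 7 each, +1 to first 1
Round 4: Briarlake=35 Fernhollow=26 Greywater=35 Juniper=31 → close Briarlake (overflow 23)
  35÷3 = 11 each, +1 to first 2
Round 5: Fernhollow=38 Greywater=47 Juniper=42 → close Greywater (overflow 35)
  47÷2 = 23 each, +1 to first 1
Round 6: Fernhollow=62 Juniper=65 → close Fernhollow (overflow 52)
  62÷1 = 62 each, +1 to first 0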